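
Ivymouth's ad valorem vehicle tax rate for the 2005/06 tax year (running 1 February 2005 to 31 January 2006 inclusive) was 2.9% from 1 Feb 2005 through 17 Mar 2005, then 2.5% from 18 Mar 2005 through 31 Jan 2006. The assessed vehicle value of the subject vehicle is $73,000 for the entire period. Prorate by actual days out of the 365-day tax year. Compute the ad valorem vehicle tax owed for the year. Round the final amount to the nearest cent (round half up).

$1,861.00

1 Feb – 17 Mar 2005: 45 days at 2.9% → $73,000 × 2.9% × 45/365 = $261.0000
18 Mar 2005 – 31 Jan 2006: 320 days at 2.5% → $73,000 × 2.5% × 320/365 = $1,600.0000
Total = $1,861.0000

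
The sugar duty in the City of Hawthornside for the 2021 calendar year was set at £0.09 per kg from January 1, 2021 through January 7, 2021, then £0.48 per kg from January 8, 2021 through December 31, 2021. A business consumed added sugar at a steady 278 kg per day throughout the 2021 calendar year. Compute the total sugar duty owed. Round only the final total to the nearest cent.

£47,946.66

January 1 – January 7, 2021: 7 days × 278 kg/day = 1,946 kg at £0.09/kg → £175.14
January 8 – December 31, 2021: 358 days × 278 kg/day = 99,524 kg at £0.48/kg → £47,771.52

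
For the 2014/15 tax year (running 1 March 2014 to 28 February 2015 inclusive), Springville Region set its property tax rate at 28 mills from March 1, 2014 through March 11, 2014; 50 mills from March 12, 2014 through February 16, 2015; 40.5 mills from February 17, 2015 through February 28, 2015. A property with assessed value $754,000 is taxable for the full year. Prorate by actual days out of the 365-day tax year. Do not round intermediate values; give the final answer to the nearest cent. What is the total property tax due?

March 1 – March 11, 2014: 11 days at 28 mills → $754,000 × 2.8% × 11/365 = $636.2521
March 12, 2014 – February 16, 2015: 342 days at 50 mills → $754,000 × 5% × 342/365 = $35,324.3836
February 17 – February 28, 2015: 12 days at 40.5 mills → $754,000 × 4.05% × 12/365 = $1,003.9562
Total = $36,964.5918

$36,964.59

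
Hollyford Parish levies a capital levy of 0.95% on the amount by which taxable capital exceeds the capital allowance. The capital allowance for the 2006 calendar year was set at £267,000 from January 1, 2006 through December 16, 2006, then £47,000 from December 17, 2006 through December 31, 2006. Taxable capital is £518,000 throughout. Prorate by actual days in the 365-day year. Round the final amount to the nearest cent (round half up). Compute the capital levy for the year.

£2,470.39

January 1 – December 16, 2006: 350 days, exemption £267,000 → (£518,000 − £267,000) × 0.95% × 350/365 = £2,286.5068
December 17 – December 31, 2006: 15 days, exemption £47,000 → (£518,000 − £47,000) × 0.95% × 15/365 = £183.8836
Total = £2,470.3904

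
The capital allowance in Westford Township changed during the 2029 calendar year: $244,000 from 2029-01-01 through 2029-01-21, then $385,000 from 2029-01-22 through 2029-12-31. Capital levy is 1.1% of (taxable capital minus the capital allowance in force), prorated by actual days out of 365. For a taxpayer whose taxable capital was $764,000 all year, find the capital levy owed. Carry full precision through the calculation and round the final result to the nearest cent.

$4,258.24

2029-01-01 to 2029-01-21: 21 days, exemption $244,000 → ($764,000 − $244,000) × 1.1% × 21/365 = $329.0959
2029-01-22 to 2029-12-31: 344 days, exemption $385,000 → ($764,000 − $385,000) × 1.1% × 344/365 = $3,929.1397
Total = $4,258.2356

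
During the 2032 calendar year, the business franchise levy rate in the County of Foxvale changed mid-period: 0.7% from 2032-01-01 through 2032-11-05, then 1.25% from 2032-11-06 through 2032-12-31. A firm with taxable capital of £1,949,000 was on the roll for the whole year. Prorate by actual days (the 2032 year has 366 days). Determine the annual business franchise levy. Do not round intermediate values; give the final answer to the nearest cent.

£15,283.14

2032-01-01 to 2032-11-05: 310 days at 0.7% → £1,949,000 × 0.7% × 310/366 = £11,555.5464
2032-11-06 to 2032-12-31: 56 days at 1.25% → £1,949,000 × 1.25% × 56/366 = £3,727.5956
Total = £15,283.1421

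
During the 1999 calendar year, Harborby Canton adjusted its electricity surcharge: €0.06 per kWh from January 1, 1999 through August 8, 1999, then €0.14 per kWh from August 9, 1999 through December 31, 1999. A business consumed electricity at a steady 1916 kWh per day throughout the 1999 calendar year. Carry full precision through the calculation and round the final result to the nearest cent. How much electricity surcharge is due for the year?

€64,186.00

January 1 – August 8, 1999: 220 days × 1916 kWh/day = 421,520 kWh at €0.06/kWh → €25,291.20
August 9 – December 31, 1999: 145 days × 1916 kWh/day = 277,820 kWh at €0.14/kWh → €38,894.80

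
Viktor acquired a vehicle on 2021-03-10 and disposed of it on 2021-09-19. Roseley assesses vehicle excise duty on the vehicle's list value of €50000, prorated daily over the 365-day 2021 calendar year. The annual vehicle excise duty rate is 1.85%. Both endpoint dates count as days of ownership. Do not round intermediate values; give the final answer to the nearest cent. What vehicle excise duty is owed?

€491.64

Days held (2021-03-10 to 2021-09-19): 194 out of 365
Tax = €50000 × 1.85% × 194/365 = €491.6438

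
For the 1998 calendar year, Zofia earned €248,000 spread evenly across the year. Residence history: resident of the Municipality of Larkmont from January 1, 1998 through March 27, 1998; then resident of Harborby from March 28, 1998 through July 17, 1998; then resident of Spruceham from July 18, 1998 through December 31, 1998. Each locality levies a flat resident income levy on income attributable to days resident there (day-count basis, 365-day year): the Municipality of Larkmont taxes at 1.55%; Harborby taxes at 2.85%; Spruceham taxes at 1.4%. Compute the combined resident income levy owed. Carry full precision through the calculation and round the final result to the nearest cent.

€4,663.08

The Municipality of Larkmont, January 1 – March 27, 1998: 86 days → €248,000 × 1.55% × 86/365 = €905.7096
Harborby, March 28 – July 17, 1998: 112 days → €248,000 × 2.85% × 112/365 = €2,168.8110
Spruceham, July 18 – December 31, 1998: 167 days → €248,000 × 1.4% × 167/365 = €1,588.5589
Total = €4,663.0795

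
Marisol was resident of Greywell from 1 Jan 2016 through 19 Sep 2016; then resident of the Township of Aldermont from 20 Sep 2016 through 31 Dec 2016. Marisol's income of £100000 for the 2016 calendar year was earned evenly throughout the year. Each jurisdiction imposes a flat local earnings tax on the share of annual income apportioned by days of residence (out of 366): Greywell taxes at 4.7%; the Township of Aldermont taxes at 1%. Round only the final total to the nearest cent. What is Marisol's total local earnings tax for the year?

Greywell, 1 Jan – 19 Sep 2016: 263 days → £100000 × 4.7% × 263/366 = £3377.3224
The Township of Aldermont, 20 Sep – 31 Dec 2016: 103 days → £100000 × 1% × 103/366 = £281.4208
Total = £3658.7432

£3658.74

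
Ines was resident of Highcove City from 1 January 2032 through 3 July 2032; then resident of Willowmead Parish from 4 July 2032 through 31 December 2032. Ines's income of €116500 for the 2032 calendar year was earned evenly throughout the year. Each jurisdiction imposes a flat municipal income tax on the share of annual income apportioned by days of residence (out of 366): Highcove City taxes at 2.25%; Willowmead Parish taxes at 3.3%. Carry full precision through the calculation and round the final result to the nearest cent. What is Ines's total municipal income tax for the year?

€3226.19

Highcove City, 1 January – 3 July 2032: 185 days → €116500 × 2.25% × 185/366 = €1324.9488
Willowmead Parish, 4 July – 31 December 2032: 181 days → €116500 × 3.3% × 181/366 = €1901.2418
Total = €3226.1906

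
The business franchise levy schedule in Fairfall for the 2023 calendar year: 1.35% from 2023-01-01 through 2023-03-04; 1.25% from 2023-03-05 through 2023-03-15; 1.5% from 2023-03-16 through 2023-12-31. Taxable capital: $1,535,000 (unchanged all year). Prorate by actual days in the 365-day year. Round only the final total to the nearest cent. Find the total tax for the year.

$22,511.93

2023-01-01 to 2023-03-04: 63 days at 1.35% → $1,535,000 × 1.35% × 63/365 = $3,576.7603
2023-03-05 to 2023-03-15: 11 days at 1.25% → $1,535,000 × 1.25% × 11/365 = $578.2534
2023-03-16 to 2023-12-31: 291 days at 1.5% → $1,535,000 × 1.5% × 291/365 = $18,356.9178
Total = $22,511.9315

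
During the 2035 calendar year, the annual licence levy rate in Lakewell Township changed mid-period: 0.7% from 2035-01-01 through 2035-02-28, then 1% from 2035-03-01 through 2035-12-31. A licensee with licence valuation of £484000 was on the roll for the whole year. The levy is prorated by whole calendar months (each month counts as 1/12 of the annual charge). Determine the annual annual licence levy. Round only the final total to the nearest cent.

2035-01-01 to 2035-02-28: 2 months at 0.7% → £484000 × 0.7% × 2/12 = £564.6667
2035-03-01 to 2035-12-31: 10 months at 1% → £484000 × 1% × 10/12 = £4033.3333
Total = £4598.0000

£4598.00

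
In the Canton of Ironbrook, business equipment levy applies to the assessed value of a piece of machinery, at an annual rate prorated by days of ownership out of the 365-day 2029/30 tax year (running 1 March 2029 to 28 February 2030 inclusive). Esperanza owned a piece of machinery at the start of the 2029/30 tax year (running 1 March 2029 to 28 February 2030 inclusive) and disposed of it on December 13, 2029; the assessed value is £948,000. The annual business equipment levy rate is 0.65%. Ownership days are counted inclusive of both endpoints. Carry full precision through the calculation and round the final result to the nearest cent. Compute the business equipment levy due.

£4,862.07

Days held (March 1 – December 13, 2029): 288 out of 365
Tax = £948,000 × 0.65% × 288/365 = £4,862.0712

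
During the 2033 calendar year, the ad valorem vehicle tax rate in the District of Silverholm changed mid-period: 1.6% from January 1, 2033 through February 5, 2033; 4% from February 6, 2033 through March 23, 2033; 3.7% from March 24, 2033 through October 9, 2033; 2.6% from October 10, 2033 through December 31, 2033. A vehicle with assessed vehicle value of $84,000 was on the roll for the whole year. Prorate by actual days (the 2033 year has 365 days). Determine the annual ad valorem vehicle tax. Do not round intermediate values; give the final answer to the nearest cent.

January 1 – February 5, 2033: 36 days at 1.6% → $84,000 × 1.6% × 36/365 = $132.5589
February 6 – March 23, 2033: 46 days at 4% → $84,000 × 4% × 46/365 = $423.4521
March 24 – October 9, 2033: 200 days at 3.7% → $84,000 × 3.7% × 200/365 = $1,703.0137
October 10 – December 31, 2033: 83 days at 2.6% → $84,000 × 2.6% × 83/365 = $496.6356
Total = $2,755.6603

$2,755.66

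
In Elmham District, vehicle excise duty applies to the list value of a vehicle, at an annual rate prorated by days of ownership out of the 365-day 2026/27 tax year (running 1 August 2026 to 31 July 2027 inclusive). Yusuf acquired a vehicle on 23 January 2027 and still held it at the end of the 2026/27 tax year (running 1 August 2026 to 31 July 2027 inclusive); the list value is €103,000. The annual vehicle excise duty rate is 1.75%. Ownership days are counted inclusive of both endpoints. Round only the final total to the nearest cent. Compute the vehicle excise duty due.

Days held (23 January – 31 July 2027): 190 out of 365
Tax = €103,000 × 1.75% × 190/365 = €938.2877

€938.29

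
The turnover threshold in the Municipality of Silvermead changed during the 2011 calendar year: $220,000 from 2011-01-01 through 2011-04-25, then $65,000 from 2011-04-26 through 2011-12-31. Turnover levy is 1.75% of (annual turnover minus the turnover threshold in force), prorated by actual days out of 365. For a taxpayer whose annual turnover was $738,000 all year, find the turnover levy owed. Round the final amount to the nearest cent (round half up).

2011-01-01 to 2011-04-25: 115 days, exemption $220,000 → ($738,000 − $220,000) × 1.75% × 115/365 = $2,856.0959
2011-04-26 to 2011-12-31: 250 days, exemption $65,000 → ($738,000 − $65,000) × 1.75% × 250/365 = $8,066.7808
Total = $10,922.8767

$10,922.88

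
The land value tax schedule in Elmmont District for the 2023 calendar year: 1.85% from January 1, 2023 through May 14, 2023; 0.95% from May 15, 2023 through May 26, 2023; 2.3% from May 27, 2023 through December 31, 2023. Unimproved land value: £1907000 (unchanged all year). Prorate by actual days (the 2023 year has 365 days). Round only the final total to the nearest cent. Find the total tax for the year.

January 1 – May 14, 2023: 134 days at 1.85% → £1907000 × 1.85% × 134/365 = £12951.9260
May 15 – May 26, 2023: 12 days at 0.95% → £1907000 × 0.95% × 12/365 = £595.6110
May 27 – December 31, 2023: 219 days at 2.3% → £1907000 × 2.3% × 219/365 = £26316.6000
Total = £39864.1370

£39864.14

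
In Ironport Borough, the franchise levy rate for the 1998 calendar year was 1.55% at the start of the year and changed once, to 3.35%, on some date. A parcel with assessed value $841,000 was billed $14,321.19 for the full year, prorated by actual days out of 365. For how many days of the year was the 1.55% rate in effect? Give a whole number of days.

Let d = days at the first rate; then 365 − d days at the second rate.
$841,000 × [1.55%·d + 3.35%·(365−d)] / 365 = $14,321.19
Solving gives d = 334, so the new rate took effect on 1 December 1998.

334 days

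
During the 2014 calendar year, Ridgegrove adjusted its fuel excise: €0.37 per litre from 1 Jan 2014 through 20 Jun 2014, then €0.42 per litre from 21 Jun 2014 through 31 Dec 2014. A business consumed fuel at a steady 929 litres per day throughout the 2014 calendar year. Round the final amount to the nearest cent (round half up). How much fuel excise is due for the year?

1 Jan – 20 Jun 2014: 171 days × 929 litres/day = 158,859 litres at €0.37/litre → €58777.83
21 Jun – 31 Dec 2014: 194 days × 929 litres/day = 180,226 litres at €0.42/litre → €75694.92

€134472.75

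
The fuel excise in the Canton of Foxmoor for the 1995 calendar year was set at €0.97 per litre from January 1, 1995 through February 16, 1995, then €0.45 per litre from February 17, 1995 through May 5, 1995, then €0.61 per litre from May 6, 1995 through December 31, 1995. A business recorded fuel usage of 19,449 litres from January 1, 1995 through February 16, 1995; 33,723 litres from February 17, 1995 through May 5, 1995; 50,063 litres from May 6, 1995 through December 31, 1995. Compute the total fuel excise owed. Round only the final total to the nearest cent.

January 1 – February 16, 1995: 19,449 litres at €0.97/litre → €18,865.53
February 17 – May 5, 1995: 33,723 litres at €0.45/litre → €15,175.35
May 6 – December 31, 1995: 50,063 litres at €0.61/litre → €30,538.43

€64,579.31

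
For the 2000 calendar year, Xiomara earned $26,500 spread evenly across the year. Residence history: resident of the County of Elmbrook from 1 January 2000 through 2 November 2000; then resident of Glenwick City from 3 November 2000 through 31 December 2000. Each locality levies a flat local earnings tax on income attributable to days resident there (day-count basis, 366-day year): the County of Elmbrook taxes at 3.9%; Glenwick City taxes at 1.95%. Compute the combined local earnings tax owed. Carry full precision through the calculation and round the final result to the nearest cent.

The County of Elmbrook, 1 January – 2 November 2000: 307 days → $26,500 × 3.9% × 307/366 = $866.8975
Glenwick City, 3 November – 31 December 2000: 59 days → $26,500 × 1.95% × 59/366 = $83.3012
Total = $950.1988

$950.20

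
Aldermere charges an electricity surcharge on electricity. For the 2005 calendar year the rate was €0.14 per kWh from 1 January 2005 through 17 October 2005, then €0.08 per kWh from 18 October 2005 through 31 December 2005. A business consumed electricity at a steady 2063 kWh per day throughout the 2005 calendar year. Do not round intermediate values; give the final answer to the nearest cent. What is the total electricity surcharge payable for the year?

1 January – 17 October 2005: 290 days × 2063 kWh/day = 598,270 kWh at €0.14/kWh → €83,757.80
18 October – 31 December 2005: 75 days × 2063 kWh/day = 154,725 kWh at €0.08/kWh → €12,378.00

€96,135.80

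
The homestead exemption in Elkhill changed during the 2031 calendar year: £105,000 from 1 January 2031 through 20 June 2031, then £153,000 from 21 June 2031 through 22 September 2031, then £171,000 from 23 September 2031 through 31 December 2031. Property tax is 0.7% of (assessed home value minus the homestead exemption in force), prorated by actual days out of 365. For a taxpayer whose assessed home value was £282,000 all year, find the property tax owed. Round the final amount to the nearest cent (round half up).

1 January – 20 June 2031: 171 days, exemption £105,000 → (£282,000 − £105,000) × 0.7% × 171/365 = £580.4630
21 June – 22 September 2031: 94 days, exemption £153,000 → (£282,000 − £153,000) × 0.7% × 94/365 = £232.5534
23 September – 31 December 2031: 100 days, exemption £171,000 → (£282,000 − £171,000) × 0.7% × 100/365 = £212.8767
Total = £1,025.8932

£1,025.89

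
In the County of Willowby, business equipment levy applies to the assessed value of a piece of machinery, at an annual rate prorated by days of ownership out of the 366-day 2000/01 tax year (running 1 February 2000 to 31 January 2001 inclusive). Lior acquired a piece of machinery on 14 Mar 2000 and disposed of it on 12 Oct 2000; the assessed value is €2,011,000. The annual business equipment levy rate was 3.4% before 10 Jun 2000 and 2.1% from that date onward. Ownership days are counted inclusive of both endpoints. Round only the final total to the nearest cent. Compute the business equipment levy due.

14 Mar – 9 Jun 2000: 88 days at 3.4% → €2,011,000 × 3.4% × 88/366 = €16,439.6503
10 Jun – 12 Oct 2000: 125 days at 2.1% → €2,011,000 × 2.1% × 125/366 = €14,423.1557
Total = €30,862.8060

€30,862.81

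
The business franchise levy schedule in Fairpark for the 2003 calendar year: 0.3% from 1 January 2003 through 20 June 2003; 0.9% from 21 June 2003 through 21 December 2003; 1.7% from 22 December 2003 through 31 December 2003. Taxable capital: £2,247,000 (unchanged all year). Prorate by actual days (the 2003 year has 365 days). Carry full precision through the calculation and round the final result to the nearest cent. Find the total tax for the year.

£14,399.27

1 January – 20 June 2003: 171 days at 0.3% → £2,247,000 × 0.3% × 171/365 = £3,158.1123
21 June – 21 December 2003: 184 days at 0.9% → £2,247,000 × 0.9% × 184/365 = £10,194.6082
22 December – 31 December 2003: 10 days at 1.7% → £2,247,000 × 1.7% × 10/365 = £1,046.5479
Total = £14,399.2685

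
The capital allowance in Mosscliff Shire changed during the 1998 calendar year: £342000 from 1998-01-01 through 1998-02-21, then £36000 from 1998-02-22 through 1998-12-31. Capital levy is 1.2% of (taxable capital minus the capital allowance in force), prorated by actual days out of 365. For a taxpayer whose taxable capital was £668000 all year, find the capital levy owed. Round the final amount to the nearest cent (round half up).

£7060.87

1998-01-01 to 1998-02-21: 52 days, exemption £342000 → (£668000 − £342000) × 1.2% × 52/365 = £557.3260
1998-02-22 to 1998-12-31: 313 days, exemption £36000 → (£668000 − £36000) × 1.2% × 313/365 = £6503.5397
Total = £7060.8658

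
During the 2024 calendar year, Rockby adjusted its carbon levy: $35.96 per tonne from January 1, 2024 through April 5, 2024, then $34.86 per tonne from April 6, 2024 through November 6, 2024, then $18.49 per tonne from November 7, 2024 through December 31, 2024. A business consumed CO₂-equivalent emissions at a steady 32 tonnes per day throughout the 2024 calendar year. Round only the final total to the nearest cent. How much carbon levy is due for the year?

$382,848.32

January 1 – April 5, 2024: 96 days × 32 tonnes/day = 3,072 tonnes at $35.96/tonne → $110,469.12
April 6 – November 6, 2024: 215 days × 32 tonnes/day = 6,880 tonnes at $34.86/tonne → $239,836.80
November 7 – December 31, 2024: 55 days × 32 tonnes/day = 1,760 tonnes at $18.49/tonne → $32,542.40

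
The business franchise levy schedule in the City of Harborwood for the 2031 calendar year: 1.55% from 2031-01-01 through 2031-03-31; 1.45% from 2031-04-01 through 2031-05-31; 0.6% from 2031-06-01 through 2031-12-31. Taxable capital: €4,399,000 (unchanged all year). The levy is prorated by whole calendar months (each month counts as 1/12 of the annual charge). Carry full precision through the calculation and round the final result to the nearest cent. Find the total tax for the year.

€43,073.54

2031-01-01 to 2031-03-31: 3 months at 1.55% → €4,399,000 × 1.55% × 3/12 = €17,046.1250
2031-04-01 to 2031-05-31: 2 months at 1.45% → €4,399,000 × 1.45% × 2/12 = €10,630.9167
2031-06-01 to 2031-12-31: 7 months at 0.6% → €4,399,000 × 0.6% × 7/12 = €15,396.5000
Total = €43,073.5417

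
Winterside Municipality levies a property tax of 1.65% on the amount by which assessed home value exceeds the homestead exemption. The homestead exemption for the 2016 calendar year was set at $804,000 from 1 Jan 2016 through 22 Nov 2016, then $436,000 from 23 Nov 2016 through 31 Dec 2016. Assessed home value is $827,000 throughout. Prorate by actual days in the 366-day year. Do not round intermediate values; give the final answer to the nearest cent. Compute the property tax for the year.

$1,026.52

1 Jan – 22 Nov 2016: 327 days, exemption $804,000 → ($827,000 − $804,000) × 1.65% × 327/366 = $339.0615
23 Nov – 31 Dec 2016: 39 days, exemption $436,000 → ($827,000 − $436,000) × 1.65% × 39/366 = $687.4549
Total = $1,026.5164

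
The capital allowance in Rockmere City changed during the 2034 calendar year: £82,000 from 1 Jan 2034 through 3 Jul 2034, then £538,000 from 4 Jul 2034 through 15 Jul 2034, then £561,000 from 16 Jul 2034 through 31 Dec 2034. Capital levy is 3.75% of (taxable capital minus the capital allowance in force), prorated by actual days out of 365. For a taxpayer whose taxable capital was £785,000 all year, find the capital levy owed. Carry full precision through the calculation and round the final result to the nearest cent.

1 Jan – 3 Jul 2034: 184 days, exemption £82,000 → (£785,000 − £82,000) × 3.75% × 184/365 = £13,289.5890
4 Jul – 15 Jul 2034: 12 days, exemption £538,000 → (£785,000 − £538,000) × 3.75% × 12/365 = £304.5205
16 Jul – 31 Dec 2034: 169 days, exemption £561,000 → (£785,000 − £561,000) × 3.75% × 169/365 = £3,889.3151
Total = £17,483.4247

£17,483.42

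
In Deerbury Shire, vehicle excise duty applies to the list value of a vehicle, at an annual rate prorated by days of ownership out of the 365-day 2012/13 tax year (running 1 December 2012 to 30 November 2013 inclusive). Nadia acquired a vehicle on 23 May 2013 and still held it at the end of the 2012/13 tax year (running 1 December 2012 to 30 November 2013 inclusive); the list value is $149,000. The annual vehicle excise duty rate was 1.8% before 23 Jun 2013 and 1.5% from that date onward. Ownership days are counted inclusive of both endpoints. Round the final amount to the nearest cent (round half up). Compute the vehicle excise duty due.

23 May – 22 Jun 2013: 31 days at 1.8% → $149,000 × 1.8% × 31/365 = $227.7863
23 Jun – 30 Nov 2013: 161 days at 1.5% → $149,000 × 1.5% × 161/365 = $985.8493
Total = $1,213.6356

$1,213.64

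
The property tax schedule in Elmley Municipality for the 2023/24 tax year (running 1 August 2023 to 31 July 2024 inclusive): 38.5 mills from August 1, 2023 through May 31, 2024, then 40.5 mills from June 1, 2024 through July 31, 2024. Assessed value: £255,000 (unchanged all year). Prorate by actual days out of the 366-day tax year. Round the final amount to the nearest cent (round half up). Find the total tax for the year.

August 1, 2023 – May 31, 2024: 305 days at 38.5 mills → £255,000 × 3.85% × 305/366 = £8,181.2500
June 1 – July 31, 2024: 61 days at 40.5 mills → £255,000 × 4.05% × 61/366 = £1,721.2500
Total = £9,902.5000

£9,902.50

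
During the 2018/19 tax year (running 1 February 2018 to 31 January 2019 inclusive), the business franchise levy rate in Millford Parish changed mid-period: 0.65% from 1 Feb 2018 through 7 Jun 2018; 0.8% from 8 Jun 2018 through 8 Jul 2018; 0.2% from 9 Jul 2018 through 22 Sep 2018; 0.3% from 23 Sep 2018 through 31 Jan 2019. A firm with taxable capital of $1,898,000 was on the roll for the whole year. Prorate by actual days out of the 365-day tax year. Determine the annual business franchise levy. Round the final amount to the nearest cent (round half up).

$8,416.20

1 Feb – 7 Jun 2018: 127 days at 0.65% → $1,898,000 × 0.65% × 127/365 = $4,292.6000
8 Jun – 8 Jul 2018: 31 days at 0.8% → $1,898,000 × 0.8% × 31/365 = $1,289.6000
9 Jul – 22 Sep 2018: 76 days at 0.2% → $1,898,000 × 0.2% × 76/365 = $790.4000
23 Sep 2018 – 31 Jan 2019: 131 days at 0.3% → $1,898,000 × 0.3% × 131/365 = $2,043.6000
Total = $8,416.2000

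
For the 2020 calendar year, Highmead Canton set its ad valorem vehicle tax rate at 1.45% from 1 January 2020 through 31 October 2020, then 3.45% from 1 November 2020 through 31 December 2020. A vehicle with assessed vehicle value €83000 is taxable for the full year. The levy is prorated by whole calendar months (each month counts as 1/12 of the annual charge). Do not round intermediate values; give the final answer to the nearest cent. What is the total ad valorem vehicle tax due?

1 January – 31 October 2020: 10 months at 1.45% → €83000 × 1.45% × 10/12 = €1002.9167
1 November – 31 December 2020: 2 months at 3.45% → €83000 × 3.45% × 2/12 = €477.2500
Total = €1480.1667

€1480.17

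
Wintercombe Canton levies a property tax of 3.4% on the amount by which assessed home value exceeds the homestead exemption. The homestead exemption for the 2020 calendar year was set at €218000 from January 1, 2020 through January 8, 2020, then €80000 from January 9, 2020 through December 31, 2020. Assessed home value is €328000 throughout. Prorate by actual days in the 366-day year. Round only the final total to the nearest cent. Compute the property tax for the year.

€8329.44

January 1 – January 8, 2020: 8 days, exemption €218000 → (€328000 − €218000) × 3.4% × 8/366 = €81.7486
January 9 – December 31, 2020: 358 days, exemption €80000 → (€328000 − €80000) × 3.4% × 358/366 = €8247.6940
Total = €8329.4426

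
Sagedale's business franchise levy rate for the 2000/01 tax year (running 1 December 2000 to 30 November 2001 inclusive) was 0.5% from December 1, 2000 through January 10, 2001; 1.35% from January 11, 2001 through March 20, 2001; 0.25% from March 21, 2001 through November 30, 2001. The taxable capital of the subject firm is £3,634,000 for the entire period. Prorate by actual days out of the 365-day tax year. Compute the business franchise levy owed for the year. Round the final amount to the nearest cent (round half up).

December 1, 2000 – January 10, 2001: 41 days at 0.5% → £3,634,000 × 0.5% × 41/365 = £2,041.0137
January 11 – March 20, 2001: 69 days at 1.35% → £3,634,000 × 1.35% × 69/365 = £9,274.1671
March 21 – November 30, 2001: 255 days at 0.25% → £3,634,000 × 0.25% × 255/365 = £6,347.0548
Total = £17,662.2356

£17,662.24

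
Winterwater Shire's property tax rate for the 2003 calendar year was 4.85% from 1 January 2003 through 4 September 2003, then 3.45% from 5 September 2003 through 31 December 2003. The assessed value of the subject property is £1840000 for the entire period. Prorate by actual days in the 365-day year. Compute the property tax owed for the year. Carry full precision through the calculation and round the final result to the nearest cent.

1 January – 4 September 2003: 247 days at 4.85% → £1840000 × 4.85% × 247/365 = £60389.8082
5 September – 31 December 2003: 118 days at 3.45% → £1840000 × 3.45% × 118/365 = £20522.3014
Total = £80912.1096

£80912.11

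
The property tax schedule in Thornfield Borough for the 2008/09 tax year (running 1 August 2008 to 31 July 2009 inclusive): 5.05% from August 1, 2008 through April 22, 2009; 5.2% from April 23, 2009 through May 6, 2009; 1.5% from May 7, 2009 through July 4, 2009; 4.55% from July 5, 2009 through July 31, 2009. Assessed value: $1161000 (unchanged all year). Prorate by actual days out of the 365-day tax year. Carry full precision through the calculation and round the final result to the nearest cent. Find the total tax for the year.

$51605.65

August 1, 2008 – April 22, 2009: 265 days at 5.05% → $1161000 × 5.05% × 265/365 = $42567.3493
April 23 – May 6, 2009: 14 days at 5.2% → $1161000 × 5.2% × 14/365 = $2315.6384
May 7 – July 4, 2009: 59 days at 1.5% → $1161000 × 1.5% × 59/365 = $2815.0274
July 5 – July 31, 2009: 27 days at 4.55% → $1161000 × 4.55% × 27/365 = $3907.6397
Total = $51605.6548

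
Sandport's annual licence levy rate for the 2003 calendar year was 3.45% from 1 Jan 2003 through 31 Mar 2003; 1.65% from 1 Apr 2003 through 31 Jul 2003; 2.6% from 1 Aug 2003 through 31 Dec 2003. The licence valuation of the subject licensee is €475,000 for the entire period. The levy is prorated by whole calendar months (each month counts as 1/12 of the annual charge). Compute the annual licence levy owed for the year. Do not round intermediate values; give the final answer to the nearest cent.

€11,855.21

1 Jan – 31 Mar 2003: 3 months at 3.45% → €475,000 × 3.45% × 3/12 = €4,096.8750
1 Apr – 31 Jul 2003: 4 months at 1.65% → €475,000 × 1.65% × 4/12 = €2,612.5000
1 Aug – 31 Dec 2003: 5 months at 2.6% → €475,000 × 2.6% × 5/12 = €5,145.8333
Total = €11,855.2083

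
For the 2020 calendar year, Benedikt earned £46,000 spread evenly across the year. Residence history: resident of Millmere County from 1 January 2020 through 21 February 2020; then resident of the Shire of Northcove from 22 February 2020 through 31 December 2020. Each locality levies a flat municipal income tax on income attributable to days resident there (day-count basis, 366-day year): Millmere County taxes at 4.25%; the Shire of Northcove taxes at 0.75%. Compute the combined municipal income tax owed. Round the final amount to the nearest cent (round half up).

£573.74

Millmere County, 1 January – 21 February 2020: 52 days → £46,000 × 4.25% × 52/366 = £277.7596
The Shire of Northcove, 22 February – 31 December 2020: 314 days → £46,000 × 0.75% × 314/366 = £295.9836
Total = £573.7432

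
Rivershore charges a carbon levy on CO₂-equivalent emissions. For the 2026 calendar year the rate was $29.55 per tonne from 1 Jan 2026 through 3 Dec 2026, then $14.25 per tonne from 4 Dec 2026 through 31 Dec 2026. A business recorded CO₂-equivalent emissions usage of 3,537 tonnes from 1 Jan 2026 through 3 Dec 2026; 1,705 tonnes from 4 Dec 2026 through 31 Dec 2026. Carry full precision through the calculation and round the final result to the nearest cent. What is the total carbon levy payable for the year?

$128,814.60

1 Jan – 3 Dec 2026: 3,537 tonnes at $29.55/tonne → $104,518.35
4 Dec – 31 Dec 2026: 1,705 tonnes at $14.25/tonne → $24,296.25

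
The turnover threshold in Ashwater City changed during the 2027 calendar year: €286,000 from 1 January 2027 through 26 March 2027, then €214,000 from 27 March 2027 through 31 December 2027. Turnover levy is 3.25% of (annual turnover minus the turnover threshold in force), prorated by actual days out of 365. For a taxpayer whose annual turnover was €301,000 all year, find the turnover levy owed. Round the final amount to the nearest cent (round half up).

1 January – 26 March 2027: 85 days, exemption €286,000 → (€301,000 − €286,000) × 3.25% × 85/365 = €113.5274
27 March – 31 December 2027: 280 days, exemption €214,000 → (€301,000 − €214,000) × 3.25% × 280/365 = €2,169.0411
Total = €2,282.5685

€2,282.57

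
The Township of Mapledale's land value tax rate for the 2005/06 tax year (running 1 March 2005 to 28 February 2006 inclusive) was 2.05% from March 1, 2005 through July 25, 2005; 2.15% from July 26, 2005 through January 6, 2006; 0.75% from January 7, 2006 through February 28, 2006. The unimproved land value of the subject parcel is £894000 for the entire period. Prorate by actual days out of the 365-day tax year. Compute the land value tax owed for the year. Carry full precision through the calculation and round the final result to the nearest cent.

£17043.56

March 1 – July 25, 2005: 147 days at 2.05% → £894000 × 2.05% × 147/365 = £7381.0110
July 26, 2005 – January 6, 2006: 165 days at 2.15% → £894000 × 2.15% × 165/365 = £8688.9452
January 7 – February 28, 2006: 53 days at 0.75% → £894000 × 0.75% × 53/365 = £973.6027
Total = £17043.5589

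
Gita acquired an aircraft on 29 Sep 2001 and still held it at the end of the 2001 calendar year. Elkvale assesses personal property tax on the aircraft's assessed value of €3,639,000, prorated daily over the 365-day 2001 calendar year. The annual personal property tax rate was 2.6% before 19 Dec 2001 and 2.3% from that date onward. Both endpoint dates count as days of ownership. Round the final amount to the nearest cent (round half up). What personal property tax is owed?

€23,977.52

29 Sep – 18 Dec 2001: 81 days at 2.6% → €3,639,000 × 2.6% × 81/365 = €20,996.5315
19 Dec – 31 Dec 2001: 13 days at 2.3% → €3,639,000 × 2.3% × 13/365 = €2,980.9890
Total = €23,977.5205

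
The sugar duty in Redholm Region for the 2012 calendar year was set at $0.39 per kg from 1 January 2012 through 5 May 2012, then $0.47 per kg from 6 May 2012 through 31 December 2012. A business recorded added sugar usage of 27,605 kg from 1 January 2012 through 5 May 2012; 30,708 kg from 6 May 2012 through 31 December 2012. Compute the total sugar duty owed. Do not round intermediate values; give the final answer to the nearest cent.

$25,198.71

1 January – 5 May 2012: 27,605 kg at $0.39/kg → $10,765.95
6 May – 31 December 2012: 30,708 kg at $0.47/kg → $14,432.76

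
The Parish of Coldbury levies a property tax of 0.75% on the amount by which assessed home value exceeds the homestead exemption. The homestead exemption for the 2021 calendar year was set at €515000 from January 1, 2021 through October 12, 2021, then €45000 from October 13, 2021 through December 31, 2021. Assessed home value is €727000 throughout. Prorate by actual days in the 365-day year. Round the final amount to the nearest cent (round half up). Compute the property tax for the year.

January 1 – October 12, 2021: 285 days, exemption €515000 → (€727000 − €515000) × 0.75% × 285/365 = €1241.5068
October 13 – December 31, 2021: 80 days, exemption €45000 → (€727000 − €45000) × 0.75% × 80/365 = €1121.0959
Total = €2362.6027

€2362.60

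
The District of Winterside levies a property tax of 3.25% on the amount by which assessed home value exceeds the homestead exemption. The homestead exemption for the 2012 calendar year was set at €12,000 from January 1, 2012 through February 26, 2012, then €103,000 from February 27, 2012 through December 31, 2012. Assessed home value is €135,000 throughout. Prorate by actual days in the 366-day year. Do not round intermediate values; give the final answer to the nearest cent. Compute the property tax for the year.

€1,500.59

January 1 – February 26, 2012: 57 days, exemption €12,000 → (€135,000 − €12,000) × 3.25% × 57/366 = €622.5615
February 27 – December 31, 2012: 309 days, exemption €103,000 → (€135,000 − €103,000) × 3.25% × 309/366 = €878.0328
Total = €1,500.5943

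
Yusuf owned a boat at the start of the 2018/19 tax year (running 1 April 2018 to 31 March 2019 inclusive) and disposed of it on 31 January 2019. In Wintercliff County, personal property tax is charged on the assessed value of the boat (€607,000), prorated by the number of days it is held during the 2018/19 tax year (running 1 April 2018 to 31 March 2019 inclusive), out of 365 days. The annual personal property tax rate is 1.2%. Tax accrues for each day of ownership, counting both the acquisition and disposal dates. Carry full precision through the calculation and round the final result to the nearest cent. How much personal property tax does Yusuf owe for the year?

Days held (1 April 2018 – 31 January 2019): 306 out of 365
Tax = €607,000 × 1.2% × 306/365 = €6,106.5863

€6,106.59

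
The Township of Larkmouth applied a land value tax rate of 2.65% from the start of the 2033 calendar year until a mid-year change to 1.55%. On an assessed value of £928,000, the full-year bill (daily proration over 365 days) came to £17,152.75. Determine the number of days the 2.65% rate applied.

99 days

Let d = days at the first rate; then 365 − d days at the second rate.
£928,000 × [2.65%·d + 1.55%·(365−d)] / 365 = £17,152.75
Solving gives d = 99, so the new rate took effect on 10 Apr 2033.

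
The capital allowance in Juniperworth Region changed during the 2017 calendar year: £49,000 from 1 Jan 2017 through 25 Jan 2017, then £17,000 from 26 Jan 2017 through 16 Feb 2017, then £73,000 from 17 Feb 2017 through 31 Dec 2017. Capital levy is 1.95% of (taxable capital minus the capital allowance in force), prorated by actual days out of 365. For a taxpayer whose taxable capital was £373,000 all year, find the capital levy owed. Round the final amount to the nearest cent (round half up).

£5,947.87

1 Jan – 25 Jan 2017: 25 days, exemption £49,000 → (£373,000 − £49,000) × 1.95% × 25/365 = £432.7397
26 Jan – 16 Feb 2017: 22 days, exemption £17,000 → (£373,000 − £17,000) × 1.95% × 22/365 = £418.4219
17 Feb – 31 Dec 2017: 318 days, exemption £73,000 → (£373,000 − £73,000) × 1.95% × 318/365 = £5,096.7123
Total = £5,947.8740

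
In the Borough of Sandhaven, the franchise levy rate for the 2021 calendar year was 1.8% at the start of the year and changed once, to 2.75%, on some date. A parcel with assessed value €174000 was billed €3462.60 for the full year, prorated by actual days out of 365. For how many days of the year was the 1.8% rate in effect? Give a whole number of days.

Let d = days at the first rate; then 365 − d days at the second rate.
€174000 × [1.8%·d + 2.75%·(365−d)] / 365 = €3462.60
Solving gives d = 292, so the new rate took effect on 20 Oct 2021.

292 days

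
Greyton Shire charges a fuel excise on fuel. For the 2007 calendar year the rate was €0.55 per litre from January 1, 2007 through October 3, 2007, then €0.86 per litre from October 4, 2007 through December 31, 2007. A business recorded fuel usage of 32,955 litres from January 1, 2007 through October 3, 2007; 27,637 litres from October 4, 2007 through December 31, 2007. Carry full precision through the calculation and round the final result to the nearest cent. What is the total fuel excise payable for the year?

January 1 – October 3, 2007: 32,955 litres at €0.55/litre → €18,125.25
October 4 – December 31, 2007: 27,637 litres at €0.86/litre → €23,767.82

€41,893.07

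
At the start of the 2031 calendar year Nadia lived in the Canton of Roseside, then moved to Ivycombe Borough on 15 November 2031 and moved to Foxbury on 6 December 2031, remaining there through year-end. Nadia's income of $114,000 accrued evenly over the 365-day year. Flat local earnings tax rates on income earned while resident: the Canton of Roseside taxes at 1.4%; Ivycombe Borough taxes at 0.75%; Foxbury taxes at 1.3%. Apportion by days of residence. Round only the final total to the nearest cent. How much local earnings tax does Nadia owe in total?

$1,545.25

The Canton of Roseside, 1 January – 14 November 2031: 318 days → $114,000 × 1.4% × 318/365 = $1,390.4877
Ivycombe Borough, 15 November – 5 December 2031: 21 days → $114,000 × 0.75% × 21/365 = $49.1918
Foxbury, 6 December – 31 December 2031: 26 days → $114,000 × 1.3% × 26/365 = $105.5671
Total = $1,545.2466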